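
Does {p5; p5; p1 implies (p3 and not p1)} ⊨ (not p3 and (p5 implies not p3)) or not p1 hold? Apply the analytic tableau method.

Initial set: {T p5; T p5; T (p1 implies (p3 and not p1)); F ((not p3 and (p5 implies not p3)) or not p1)}.
F ((not p3 and (p5 implies not p3)) or not p1): α-rule — add F (not p3 and (p5 implies not p3)), F not p1.
T (p1 implies (p3 and not p1)): β-rule — branch into F p1  //  T (p3 and not p1).
  branch 1 (add F p1):
    × closes — contains both p1 and not p1.
  branch 2 (add T (p3 and not p1)):
    T (p3 and not p1): α-rule — add T p3, T not p1.
    × closes — contains both p1 and not p1.
All 2 branches close.
Every branch closed, so the premises entail the conclusion.

Yes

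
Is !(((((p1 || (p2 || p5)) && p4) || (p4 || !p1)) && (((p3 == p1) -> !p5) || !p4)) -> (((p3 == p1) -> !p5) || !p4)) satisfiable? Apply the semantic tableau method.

Unsatisfiable

Initial set: {!(((((p1 || (p2 || p5)) && p4) || (p4 || !p1)) && (((p3 == p1) -> !p5) || !p4)) -> (((p3 == p1) -> !p5) || !p4))}.
!(((((p1 || (p2 || p5)) && p4) || (p4 || !p1)) && (((p3 == p1) -> !p5) || !p4)) -> (((p3 == p1) -> !p5) || !p4)): α-rule — add ((((p1 || (p2 || p5)) && p4) || (p4 || !p1)) && (((p3 == p1) -> !p5) || !p4)), !(((p3 == p1) -> !p5) || !p4).
((((p1 || (p2 || p5)) && p4) || (p4 || !p1)) && (((p3 == p1) -> !p5) || !p4)): α-rule — add (((p1 || (p2 || p5)) && p4) || (p4 || !p1)), (((p3 == p1) -> !p5) || !p4).
!(((p3 == p1) -> !p5) || !p4): α-rule — add !((p3 == p1) -> !p5), !!p4.
!((p3 == p1) -> !p5): α-rule — add (p3 == p1), !!p5.
(((p1 || (p2 || p5)) && p4) || (p4 || !p1)): β-rule — branch into ((p1 || (p2 || p5)) && p4)  //  (p4 || !p1).
  branch 1 (add ((p1 || (p2 || p5)) && p4)):
    ((p1 || (p2 || p5)) && p4): α-rule — add (p1 || (p2 || p5)), p4.
    (((p3 == p1) -> !p5) || !p4): β-rule — branch into ((p3 == p1) -> !p5)  //  !p4.
      branch 1.1 (add ((p3 == p1) -> !p5)):
        (p3 == p1): β-rule — branch into p3, p1  //  !p3, !p1.
          branch 1.1.1 (add p3, p1):
            (p1 || (p2 || p5)): β-rule — branch into p1  //  (p2 || p5).
              branch 1.1.1.1 (add p1):
                ((p3 == p1) -> !p5): β-rule — branch into !(p3 == p1)  //  !p5.
                  branch 1.1.1.1.1 (add !(p3 == p1)):
                    !(p3 == p1): β-rule — branch into p3, !p1  //  !p3, p1.
                      branch 1.1.1.1.1.1 (add p3, !p1):
                        × closes — contains both p1 and !p1.
                      branch 1.1.1.1.1.2 (add !p3, p1):
                        × closes — contains both p3 and !p3.
                  branch 1.1.1.1.2 (add !p5):
                    × closes — contains both p5 and !p5.
              branch 1.1.1.2 (add (p2 || p5)):
                ((p3 == p1) -> !p5): β-rule — branch into !(p3 == p1)  //  !p5.
                  branch 1.1.1.2.1 (add !(p3 == p1)):
                    (p2 || p5): β-rule — branch into p2  //  p5.
                      branch 1.1.1.2.1.1 (add p2):
                        !(p3 == p1): β-rule — branch into p3, !p1  //  !p3, p1.
                          branch 1.1.1.2.1.1.1 (add p3, !p1):
                            × closes — contains both p1 and !p1.
                          branch 1.1.1.2.1.1.2 (add !p3, p1):
                            × closes — contains both p3 and !p3.
                      branch 1.1.1.2.1.2 (add p5):
                        !(p3 == p1): β-rule — branch into p3, !p1  //  !p3, p1.
                          branch 1.1.1.2.1.2.1 (add p3, !p1):
                            × closes — contains both p1 and !p1.
                          branch 1.1.1.2.1.2.2 (add !p3, p1):
                            × closes — contains both p3 and !p3.
                  branch 1.1.1.2.2 (add !p5):
                    × closes — contains both p5 and !p5.
          branch 1.1.2 (add !p3, !p1):
            (p1 || (p2 || p5)): β-rule — branch into p1  //  (p2 || p5).
              branch 1.1.2.1 (add p1):
                × closes — contains both p1 and !p1.
              branch 1.1.2.2 (add (p2 || p5)):
                ((p3 == p1) -> !p5): β-rule — branch into !(p3 == p1)  //  !p5.
                  branch 1.1.2.2.1 (add !(p3 == p1)):
                    (p2 || p5): β-rule — branch into p2  //  p5.
                      branch 1.1.2.2.1.1 (add p2):
                        !(p3 == p1): β-rule — branch into p3, !p1  //  !p3, p1.
                          branch 1.1.2.2.1.1.1 (add p3, !p1):
                            × closes — contains both p3 and !p3.
                          branch 1.1.2.2.1.1.2 (add !p3, p1):
                            × closes — contains both p1 and !p1.
                      branch 1.1.2.2.1.2 (add p5):
                        !(p3 == p1): β-rule — branch into p3, !p1  //  !p3, p1.
                          branch 1.1.2.2.1.2.1 (add p3, !p1):
                            × closes — contains both p3 and !p3.
                          branch 1.1.2.2.1.2.2 (add !p3, p1):
                            × closes — contains both p1 and !p1.
                  branch 1.1.2.2.2 (add !p5):
                    × closes — contains both p5 and !p5.
      branch 1.2 (add !p4):
        × closes — contains both p4 and !p4.
  branch 2 (add (p4 || !p1)):
    (((p3 == p1) -> !p5) || !p4): β-rule — branch into ((p3 == p1) -> !p5)  //  !p4.
      branch 2.1 (add ((p3 == p1) -> !p5)):
        (p3 == p1): β-rule — branch into p3, p1  //  !p3, !p1.
          branch 2.1.1 (add p3, p1):
            (p4 || !p1): β-rule — branch into p4  //  !p1.
              branch 2.1.1.1 (add p4):
                ((p3 == p1) -> !p5): β-rule — branch into !(p3 == p1)  //  !p5.
                  branch 2.1.1.1.1 (add !(p3 == p1)):
                    !(p3 == p1): β-rule — branch into p3, !p1  //  !p3, p1.
                      branch 2.1.1.1.1.1 (add p3, !p1):
                        × closes — contains both p1 and !p1.
                      branch 2.1.1.1.1.2 (add !p3, p1):
                        × closes — contains both p3 and !p3.
                  branch 2.1.1.1.2 (add !p5):
                    × closes — contains both p5 and !p5.
              branch 2.1.1.2 (add !p1):
                × closes — contains both p1 and !p1.
          branch 2.1.2 (add !p3, !p1):
            (p4 || !p1): β-rule — branch into p4  //  !p1.
              branch 2.1.2.1 (add p4):
                ((p3 == p1) -> !p5): β-rule — branch into !(p3 == p1)  //  !p5.
                  branch 2.1.2.1.1 (add !(p3 == p1)):
                    !(p3 == p1): β-rule — branch into p3, !p1  //  !p3, p1.
                      branch 2.1.2.1.1.1 (add p3, !p1):
                        × closes — contains both p3 and !p3.
                      branch 2.1.2.1.1.2 (add !p3, p1):
                        × closes — contains both p1 and !p1.
                  branch 2.1.2.1.2 (add !p5):
                    × closes — contains both p5 and !p5.
              branch 2.1.2.2 (add !p1):
                ((p3 == p1) -> !p5): β-rule — branch into !(p3 == p1)  //  !p5.
                  branch 2.1.2.2.1 (add !(p3 == p1)):
                    !(p3 == p1): β-rule — branch into p3, !p1  //  !p3, p1.
                      branch 2.1.2.2.1.1 (add p3, !p1):
                        × closes — contains both p3 and !p3.
                      branch 2.1.2.2.1.2 (add !p3, p1):
                        × closes — contains both p1 and !p1.
                  branch 2.1.2.2.2 (add !p5):
                    × closes — contains both p5 and !p5.
      branch 2.2 (add !p4):
        × closes — contains both p4 and !p4.
All 26 branches close.
Every branch closed; the formula is unsatisfiable.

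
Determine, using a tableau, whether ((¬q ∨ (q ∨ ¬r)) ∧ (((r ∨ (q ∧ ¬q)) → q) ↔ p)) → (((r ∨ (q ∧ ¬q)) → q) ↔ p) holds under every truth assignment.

Valid

Assume the negation and expand:
Initial set: {¬(((¬q ∨ (q ∨ ¬r)) ∧ (((r ∨ (q ∧ ¬q)) → q) ↔ p)) → (((r ∨ (q ∧ ¬q)) → q) ↔ p))}.
¬(((¬q ∨ (q ∨ ¬r)) ∧ (((r ∨ (q ∧ ¬q)) → q) ↔ p)) → (((r ∨ (q ∧ ¬q)) → q) ↔ p)): α-rule — add ((¬q ∨ (q ∨ ¬r)) ∧ (((r ∨ (q ∧ ¬q)) → q) ↔ p)), ¬(((r ∨ (q ∧ ¬q)) → q) ↔ p).
((¬q ∨ (q ∨ ¬r)) ∧ (((r ∨ (q ∧ ¬q)) → q) ↔ p)): α-rule — add (¬q ∨ (q ∨ ¬r)), (((r ∨ (q ∧ ¬q)) → q) ↔ p).
¬(((r ∨ (q ∧ ¬q)) → q) ↔ p): β-rule — branch into ((r ∨ (q ∧ ¬q)) → q), ¬p  //  ¬((r ∨ (q ∧ ¬q)) → q), p.
  branch 1 (add ((r ∨ (q ∧ ¬q)) → q), ¬p):
    (¬q ∨ (q ∨ ¬r)): β-rule — branch into ¬q  //  (q ∨ ¬r).
      branch 1.1 (add ¬q):
        (((r ∨ (q ∧ ¬q)) → q) ↔ p): β-rule — branch into ((r ∨ (q ∧ ¬q)) → q), p  //  ¬((r ∨ (q ∧ ¬q)) → q), ¬p.
          branch 1.1.1 (add ((r ∨ (q ∧ ¬q)) → q), p):
            × closes — contains both p and ¬p.
          branch 1.1.2 (add ¬((r ∨ (q ∧ ¬q)) → q), ¬p):
            ¬((r ∨ (q ∧ ¬q)) → q): α-rule — add (r ∨ (q ∧ ¬q)), ¬q.
            ((r ∨ (q ∧ ¬q)) → q): β-rule — branch into ¬(r ∨ (q ∧ ¬q))  //  q.
              branch 1.1.2.1 (add ¬(r ∨ (q ∧ ¬q))):
                ¬(r ∨ (q ∧ ¬q)): α-rule — add ¬r, ¬(q ∧ ¬q).
                (r ∨ (q ∧ ¬q)): β-rule — branch into r  //  (q ∧ ¬q).
                  branch 1.1.2.1.1 (add r):
                    × closes — contains both r and ¬r.
                  branch 1.1.2.1.2 (add (q ∧ ¬q)):
                    (q ∧ ¬q): α-rule — add q, ¬q.
                    × closes — contains both q and ¬q.
              branch 1.1.2.2 (add q):
                × closes — contains both q and ¬q.
      branch 1.2 (add (q ∨ ¬r)):
        (((r ∨ (q ∧ ¬q)) → q) ↔ p): β-rule — branch into ((r ∨ (q ∧ ¬q)) → q), p  //  ¬((r ∨ (q ∧ ¬q)) → q), ¬p.
          branch 1.2.1 (add ((r ∨ (q ∧ ¬q)) → q), p):
            × closes — contains both p and ¬p.
          branch 1.2.2 (add ¬((r ∨ (q ∧ ¬q)) → q), ¬p):
            ¬((r ∨ (q ∧ ¬q)) → q): α-rule — add (r ∨ (q ∧ ¬q)), ¬q.
            ((r ∨ (q ∧ ¬q)) → q): β-rule — branch into ¬(r ∨ (q ∧ ¬q))  //  q.
              branch 1.2.2.1 (add ¬(r ∨ (q ∧ ¬q))):
                ¬(r ∨ (q ∧ ¬q)): α-rule — add ¬r, ¬(q ∧ ¬q).
                (q ∨ ¬r): β-rule — branch into q  //  ¬r.
                  branch 1.2.2.1.1 (add q):
                    × closes — contains both q and ¬q.
                  branch 1.2.2.1.2 (add ¬r):
                    (r ∨ (q ∧ ¬q)): β-rule — branch into r  //  (q ∧ ¬q).
                      branch 1.2.2.1.2.1 (add r):
                        × closes — contains both r and ¬r.
                      branch 1.2.2.1.2.2 (add (q ∧ ¬q)):
                        (q ∧ ¬q): α-rule — add q, ¬q.
                        × closes — contains both q and ¬q.
              branch 1.2.2.2 (add q):
                × closes — contains both q and ¬q.
  branch 2 (add ¬((r ∨ (q ∧ ¬q)) → q), p):
    ¬((r ∨ (q ∧ ¬q)) → q): α-rule — add (r ∨ (q ∧ ¬q)), ¬q.
    (¬q ∨ (q ∨ ¬r)): β-rule — branch into ¬q  //  (q ∨ ¬r).
      branch 2.1 (add ¬q):
        (((r ∨ (q ∧ ¬q)) → q) ↔ p): β-rule — branch into ((r ∨ (q ∧ ¬q)) → q), p  //  ¬((r ∨ (q ∧ ¬q)) → q), ¬p.
          branch 2.1.1 (add ((r ∨ (q ∧ ¬q)) → q), p):
            (r ∨ (q ∧ ¬q)): β-rule — branch into r  //  (q ∧ ¬q).
              branch 2.1.1.1 (add r):
                ((r ∨ (q ∧ ¬q)) → q): β-rule — branch into ¬(r ∨ (q ∧ ¬q))  //  q.
                  branch 2.1.1.1.1 (add ¬(r ∨ (q ∧ ¬q))):
                    ¬(r ∨ (q ∧ ¬q)): α-rule — add ¬r, ¬(q ∧ ¬q).
                    × closes — contains both r and ¬r.
                  branch 2.1.1.1.2 (add q):
                    × closes — contains both q and ¬q.
              branch 2.1.1.2 (add (q ∧ ¬q)):
                (q ∧ ¬q): α-rule — add q, ¬q.
                × closes — contains both q and ¬q.
          branch 2.1.2 (add ¬((r ∨ (q ∧ ¬q)) → q), ¬p):
            × closes — contains both p and ¬p.
      branch 2.2 (add (q ∨ ¬r)):
        (((r ∨ (q ∧ ¬q)) → q) ↔ p): β-rule — branch into ((r ∨ (q ∧ ¬q)) → q), p  //  ¬((r ∨ (q ∧ ¬q)) → q), ¬p.
          branch 2.2.1 (add ((r ∨ (q ∧ ¬q)) → q), p):
            (r ∨ (q ∧ ¬q)): β-rule — branch into r  //  (q ∧ ¬q).
              branch 2.2.1.1 (add r):
                (q ∨ ¬r): β-rule — branch into q  //  ¬r.
                  branch 2.2.1.1.1 (add q):
                    × closes — contains both q and ¬q.
                  branch 2.2.1.1.2 (add ¬r):
                    × closes — contains both r and ¬r.
              branch 2.2.1.2 (add (q ∧ ¬q)):
                (q ∧ ¬q): α-rule — add q, ¬q.
                × closes — contains both q and ¬q.
          branch 2.2.2 (add ¬((r ∨ (q ∧ ¬q)) → q), ¬p):
            × closes — contains both p and ¬p.
All 17 branches close.
Every branch closed, so the negation is unsatisfiable and the formula is valid.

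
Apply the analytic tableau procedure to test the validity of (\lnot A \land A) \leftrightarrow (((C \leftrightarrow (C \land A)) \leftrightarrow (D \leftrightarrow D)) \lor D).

Not valid

Assume the negation and expand:
Initial set: {\lnot ((\lnot A \land A) \leftrightarrow (((C \leftrightarrow (C \land A)) \leftrightarrow (D \leftrightarrow D)) \lor D))}.
\lnot ((\lnot A \land A) \leftrightarrow (((C \leftrightarrow (C \land A)) \leftrightarrow (D \leftrightarrow D)) \lor D)): β-rule — branch into (\lnot A \land A), \lnot (((C \leftrightarrow (C \land A)) \leftrightarrow (D \leftrightarrow D)) \lor D)  //  \lnot (\lnot A \land A), (((C \leftrightarrow (C \land A)) \leftrightarrow (D \leftrightarrow D)) \lor D).
  branch 1 (add (\lnot A \land A), \lnot (((C \leftrightarrow (C \land A)) \leftrightarrow (D \leftrightarrow D)) \lor D)):
    (\lnot A \land A): α-rule — add \lnot A, A.
    × closes — contains both A and \lnot A.
  branch 2 (add \lnot (\lnot A \land A), (((C \leftrightarrow (C \land A)) \leftrightarrow (D \leftrightarrow D)) \lor D)):
    \lnot (\lnot A \land A): β-rule — branch into \lnot \lnot A  //  \lnot A.
      branch 2.1 (add \lnot \lnot A):
        (((C \leftrightarrow (C \land A)) \leftrightarrow (D \leftrightarrow D)) \lor D): β-rule — branch into ((C \leftrightarrow (C \land A)) \leftrightarrow (D \leftrightarrow D))  //  D.
          branch 2.1.1 (add ((C \leftrightarrow (C \land A)) \leftrightarrow (D \leftrightarrow D))):
            ((C \leftrightarrow (C \land A)) \leftrightarrow (D \leftrightarrow D)): β-rule — branch into (C \leftrightarrow (C \land A)), (D \leftrightarrow D)  //  \lnot (C \leftrightarrow (C \land A)), \lnot (D \leftrightarrow D).
              branch 2.1.1.1 (add (C \leftrightarrow (C \land A)), (D \leftrightarrow D)):
                (C \leftrightarrow (C \land A)): β-rule — branch into C, (C \land A)  //  \lnot C, \lnot (C \land A).
                  branch 2.1.1.1.1 (add C, (C \land A)):
                    (C \land A): α-rule — add C, A.
                    (D \leftrightarrow D): β-rule — branch into D, D  //  \lnot D, \lnot D.
                      branch 2.1.1.1.1.1 (add D, D):
                        ○ open, literals {A=1, C=1, D=1}.
                      branch 2.1.1.1.1.2 (add \lnot D, \lnot D):
                        ○ open, literals {A=1, C=1, D=0}.
                  branch 2.1.1.1.2 (add \lnot C, \lnot (C \land A)):
                    (D \leftrightarrow D): β-rule — branch into D, D  //  \lnot D, \lnot D.
                      branch 2.1.1.1.2.1 (add D, D):
                        \lnot (C \land A): β-rule — branch into \lnot C  //  \lnot A.
                          branch 2.1.1.1.2.1.1 (add \lnot C):
                            ○ open, literals {A=1, C=0, D=1}.
                          branch 2.1.1.1.2.1.2 (add \lnot A):
                            × closes — contains both A and \lnot A.
                      branch 2.1.1.1.2.2 (add \lnot D, \lnot D):
                        \lnot (C \land A): β-rule — branch into \lnot C  //  \lnot A.
                          branch 2.1.1.1.2.2.1 (add \lnot C):
                            ○ open, literals {A=1, C=0, D=0}.
                          branch 2.1.1.1.2.2.2 (add \lnot A):
                            × closes — contains both A and \lnot A.
              branch 2.1.1.2 (add \lnot (C \leftrightarrow (C \land A)), \lnot (D \leftrightarrow D)):
                \lnot (C \leftrightarrow (C \land A)): β-rule — branch into C, \lnot (C \land A)  //  \lnot C, (C \land A).
                  branch 2.1.1.2.1 (add C, \lnot (C \land A)):
                    \lnot (D \leftrightarrow D): β-rule — branch into D, \lnot D  //  \lnot D, D.
                      branch 2.1.1.2.1.1 (add D, \lnot D):
                        × closes — contains both D and \lnot D.
                      branch 2.1.1.2.1.2 (add \lnot D, D):
                        × closes — contains both D and \lnot D.
                  branch 2.1.1.2.2 (add \lnot C, (C \land A)):
                    (C \land A): α-rule — add C, A.
                    × closes — contains both C and \lnot C.
          branch 2.1.2 (add D):
            ○ open, literals {A=1, D=1}.
      branch 2.2 (add \lnot A):
        (((C \leftrightarrow (C \land A)) \leftrightarrow (D \leftrightarrow D)) \lor D): β-rule — branch into ((C \leftrightarrow (C \land A)) \leftrightarrow (D \leftrightarrow D))  //  D.
          branch 2.2.1 (add ((C \leftrightarrow (C \land A)) \leftrightarrow (D \leftrightarrow D))):
            ((C \leftrightarrow (C \land A)) \leftrightarrow (D \leftrightarrow D)): β-rule — branch into (C \leftrightarrow (C \land A)), (D \leftrightarrow D)  //  \lnot (C \leftrightarrow (C \land A)), \lnot (D \leftrightarrow D).
              branch 2.2.1.1 (add (C \leftrightarrow (C \land A)), (D \leftrightarrow D)):
                (C \leftrightarrow (C \land A)): β-rule — branch into C, (C \land A)  //  \lnot C, \lnot (C \land A).
                  branch 2.2.1.1.1 (add C, (C \land A)):
                    (C \land A): α-rule — add C, A.
                    × closes — contains both A and \lnot A.
                  branch 2.2.1.1.2 (add \lnot C, \lnot (C \land A)):
                    (D \leftrightarrow D): β-rule — branch into D, D  //  \lnot D, \lnot D.
                      branch 2.2.1.1.2.1 (add D, D):
                        \lnot (C \land A): β-rule — branch into \lnot C  //  \lnot A.
                          branch 2.2.1.1.2.1.1 (add \lnot C):
                            ○ open, literals {A=0, C=0, D=1}.
                          branch 2.2.1.1.2.1.2 (add \lnot A):
                            ○ open, literals {A=0, C=0, D=1}.
                      branch 2.2.1.1.2.2 (add \lnot D, \lnot D):
                        \lnot (C \land A): β-rule — branch into \lnot C  //  \lnot A.
                          branch 2.2.1.1.2.2.1 (add \lnot C):
                            ○ open, literals {A=0, C=0, D=0}.
                          branch 2.2.1.1.2.2.2 (add \lnot A):
                            ○ open, literals {A=0, C=0, D=0}.
              branch 2.2.1.2 (add \lnot (C \leftrightarrow (C \land A)), \lnot (D \leftrightarrow D)):
                \lnot (C \leftrightarrow (C \land A)): β-rule — branch into C, \lnot (C \land A)  //  \lnot C, (C \land A).
                  branch 2.2.1.2.1 (add C, \lnot (C \land A)):
                    \lnot (D \leftrightarrow D): β-rule — branch into D, \lnot D  //  \lnot D, D.
                      branch 2.2.1.2.1.1 (add D, \lnot D):
                        × closes — contains both D and \lnot D.
                      branch 2.2.1.2.1.2 (add \lnot D, D):
                        × closes — contains both D and \lnot D.
                  branch 2.2.1.2.2 (add \lnot C, (C \land A)):
                    (C \land A): α-rule — add C, A.
                    × closes — contains both C and \lnot C.
          branch 2.2.2 (add D):
            ○ open, literals {A=0, D=1}.
10 branches closed, 10 open.
An open branch gives a countermodel: A=1, C=1, D=1 (unmentioned atoms arbitrary); under it the original formula is false.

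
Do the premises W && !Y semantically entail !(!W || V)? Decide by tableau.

Initial set: {(W && !Y); !!(!W || V)}.
(W && !Y): α-rule — add W, !Y.
!!(!W || V): β-rule — branch into !W  //  V.
  branch 1 (add !W):
    × closes — contains both W and !W.
  branch 2 (add V):
    ○ open, literals {V=T, W=T, Y=F}.
1 branch closed, 1 open.
An open branch gives a countermodel: V=T, W=T, Y=F (unmentioned atoms arbitrary); the premises hold there but the conclusion fails.

No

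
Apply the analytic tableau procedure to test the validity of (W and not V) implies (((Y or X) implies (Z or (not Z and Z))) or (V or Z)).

Not valid

Assume the negation and expand:
Initial set: {not ((W and not V) implies (((Y or X) implies (Z or (not Z and Z))) or (V or Z)))}.
not ((W and not V) implies (((Y or X) implies (Z or (not Z and Z))) or (V or Z))): α-rule — add (W and not V), not (((Y or X) implies (Z or (not Z and Z))) or (V or Z)).
(W and not V): α-rule — add W, not V.
not (((Y or X) implies (Z or (not Z and Z))) or (V or Z)): α-rule — add not ((Y or X) implies (Z or (not Z and Z))), not (V or Z).
not ((Y or X) implies (Z or (not Z and Z))): α-rule — add (Y or X), not (Z or (not Z and Z)).
not (V or Z): α-rule — add not V, not Z.
not (Z or (not Z and Z)): α-rule — add not Z, not (not Z and Z).
(Y or X): β-rule — branch into Y  //  X.
  branch 1 (add Y):
    not (not Z and Z): β-rule — branch into not not Z  //  not Z.
      branch 1.1 (add not not Z):
        × closes — contains both Z and not Z.
      branch 1.2 (add not Z):
        ○ open, literals {V=F, W=T, Y=T, Z=F}.
  branch 2 (add X):
    not (not Z and Z): β-rule — branch into not not Z  //  not Z.
      branch 2.1 (add not not Z):
        × closes — contains both Z and not Z.
      branch 2.2 (add not Z):
        ○ open, literals {V=F, W=T, X=T, Z=F}.
2 branches closed, 2 open.
An open branch gives a countermodel: V=F, W=T, Y=T, Z=F (unmentioned atoms arbitrary); under it the original formula is false.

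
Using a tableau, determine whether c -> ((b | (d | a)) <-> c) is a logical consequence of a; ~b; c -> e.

Yes

Initial set: {a; ~b; (c -> e); ~(c -> ((b | (d | a)) <-> c))}.
~(c -> ((b | (d | a)) <-> c)): α-rule — add c, ~((b | (d | a)) <-> c).
(c -> e): β-rule — branch into ~c  //  e.
  branch 1 (add ~c):
    × closes — contains both c and ~c.
  branch 2 (add e):
    ~((b | (d | a)) <-> c): β-rule — branch into (b | (d | a)), ~c  //  ~(b | (d | a)), c.
      branch 2.1 (add (b | (d | a)), ~c):
        × closes — contains both c and ~c.
      branch 2.2 (add ~(b | (d | a)), c):
        ~(b | (d | a)): α-rule — add ~b, ~(d | a).
        ~(d | a): α-rule — add ~d, ~a.
        × closes — contains both a and ~a.
All 3 branches close.
Every branch closed, so the premises entail the conclusion.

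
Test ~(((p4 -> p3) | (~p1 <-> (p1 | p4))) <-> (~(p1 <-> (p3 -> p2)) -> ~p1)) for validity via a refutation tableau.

Not valid

Assume the negation and expand:
Initial set: {F ~(((p4 -> p3) | (~p1 <-> (p1 | p4))) <-> (~(p1 <-> (p3 -> p2)) -> ~p1))}.
F ~(((p4 -> p3) | (~p1 <-> (p1 | p4))) <-> (~(p1 <-> (p3 -> p2)) -> ~p1)): β-rule — branch into T ((p4 -> p3) | (~p1 <-> (p1 | p4))), T (~(p1 <-> (p3 -> p2)) -> ~p1)  //  F ((p4 -> p3) | (~p1 <-> (p1 | p4))), F (~(p1 <-> (p3 -> p2)) -> ~p1).
  branch 1 (add T ((p4 -> p3) | (~p1 <-> (p1 | p4))), T (~(p1 <-> (p3 -> p2)) -> ~p1)):
    T ((p4 -> p3) | (~p1 <-> (p1 | p4))): β-rule — branch into T (p4 -> p3)  //  T (~p1 <-> (p1 | p4)).
      branch 1.1 (add T (p4 -> p3)):
        T (~(p1 <-> (p3 -> p2)) -> ~p1): β-rule — branch into F ~(p1 <-> (p3 -> p2))  //  T ~p1.
          branch 1.1.1 (add F ~(p1 <-> (p3 -> p2))):
            T (p4 -> p3): β-rule — branch into F p4  //  T p3.
              branch 1.1.1.1 (add F p4):
                F ~(p1 <-> (p3 -> p2)): β-rule — branch into T p1, T (p3 -> p2)  //  F p1, F (p3 -> p2).
                  branch 1.1.1.1.1 (add T p1, T (p3 -> p2)):
                    T (p3 -> p2): β-rule — branch into F p3  //  T p2.
                      branch 1.1.1.1.1.1 (add F p3):
                        ○ open, literals {p1=T, p3=F, p4=F}.
                      branch 1.1.1.1.1.2 (add T p2):
                        ○ open, literals {p1=T, p2=T, p4=F}.
                  branch 1.1.1.1.2 (add F p1, F (p3 -> p2)):
                    F (p3 -> p2): α-rule — add T p3, F p2.
                    ○ open, literals {p1=F, p2=F, p3=T, p4=F}.
              branch 1.1.1.2 (add T p3):
                F ~(p1 <-> (p3 -> p2)): β-rule — branch into T p1, T (p3 -> p2)  //  F p1, F (p3 -> p2).
                  branch 1.1.1.2.1 (add T p1, T (p3 -> p2)):
                    T (p3 -> p2): β-rule — branch into F p3  //  T p2.
                      branch 1.1.1.2.1.1 (add F p3):
                        × closes — contains both p3 and ~p3.
                      branch 1.1.1.2.1.2 (add T p2):
                        ○ open, literals {p1=T, p2=T, p3=T}.
                  branch 1.1.1.2.2 (add F p1, F (p3 -> p2)):
                    F (p3 -> p2): α-rule — add T p3, F p2.
                    ○ open, literals {p1=F, p2=F, p3=T}.
          branch 1.1.2 (add T ~p1):
            T (p4 -> p3): β-rule — branch into F p4  //  T p3.
              branch 1.1.2.1 (add F p4):
                ○ open, literals {p1=F, p4=F}.
              branch 1.1.2.2 (add T p3):
                ○ open, literals {p1=F, p3=T}.
      branch 1.2 (add T (~p1 <-> (p1 | p4))):
        T (~(p1 <-> (p3 -> p2)) -> ~p1): β-rule — branch into F ~(p1 <-> (p3 -> p2))  //  T ~p1.
          branch 1.2.1 (add F ~(p1 <-> (p3 -> p2))):
            T (~p1 <-> (p1 | p4)): β-rule — branch into T ~p1, T (p1 | p4)  //  F ~p1, F (p1 | p4).
              branch 1.2.1.1 (add T ~p1, T (p1 | p4)):
                F ~(p1 <-> (p3 -> p2)): β-rule — branch into T p1, T (p3 -> p2)  //  F p1, F (p3 -> p2).
                  branch 1.2.1.1.1 (add T p1, T (p3 -> p2)):
                    × closes — contains both p1 and ~p1.
                  branch 1.2.1.1.2 (add F p1, F (p3 -> p2)):
                    F (p3 -> p2): α-rule — add T p3, F p2.
                    T (p1 | p4): β-rule — branch into T p1  //  T p4.
                      branch 1.2.1.1.2.1 (add T p1):
                        × closes — contains both p1 and ~p1.
                      branch 1.2.1.1.2.2 (add T p4):
                        ○ open, literals {p1=F, p2=F, p3=T, p4=T}.
              branch 1.2.1.2 (add F ~p1, F (p1 | p4)):
                F (p1 | p4): α-rule — add F p1, F p4.
                × closes — contains both p1 and ~p1.
          branch 1.2.2 (add T ~p1):
            T (~p1 <-> (p1 | p4)): β-rule — branch into T ~p1, T (p1 | p4)  //  F ~p1, F (p1 | p4).
              branch 1.2.2.1 (add T ~p1, T (p1 | p4)):
                T (p1 | p4): β-rule — branch into T p1  //  T p4.
                  branch 1.2.2.1.1 (add T p1):
                    × closes — contains both p1 and ~p1.
                  branch 1.2.2.1.2 (add T p4):
                    ○ open, literals {p1=F, p4=T}.
              branch 1.2.2.2 (add F ~p1, F (p1 | p4)):
                × closes — contains both p1 and ~p1.
  branch 2 (add F ((p4 -> p3) | (~p1 <-> (p1 | p4))), F (~(p1 <-> (p3 -> p2)) -> ~p1)):
    F ((p4 -> p3) | (~p1 <-> (p1 | p4))): α-rule — add F (p4 -> p3), F (~p1 <-> (p1 | p4)).
    F (~(p1 <-> (p3 -> p2)) -> ~p1): α-rule — add T ~(p1 <-> (p3 -> p2)), F ~p1.
    F (p4 -> p3): α-rule — add T p4, F p3.
    F (~p1 <-> (p1 | p4)): β-rule — branch into T ~p1, F (p1 | p4)  //  F ~p1, T (p1 | p4).
      branch 2.1 (add T ~p1, F (p1 | p4)):
        × closes — contains both p1 and ~p1.
      branch 2.2 (add F ~p1, T (p1 | p4)):
        T ~(p1 <-> (p3 -> p2)): β-rule — branch into T p1, F (p3 -> p2)  //  F p1, T (p3 -> p2).
          branch 2.2.1 (add T p1, F (p3 -> p2)):
            F (p3 -> p2): α-rule — add T p3, F p2.
            × closes — contains both p3 and ~p3.
          branch 2.2.2 (add F p1, T (p3 -> p2)):
            × closes — contains both p1 and ~p1.
9 branches closed, 9 open.
An open branch gives a countermodel: p1=T, p3=F, p4=F (unmentioned atoms arbitrary); under it the original formula is false.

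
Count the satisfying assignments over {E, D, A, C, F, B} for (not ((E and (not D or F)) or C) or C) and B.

26

Initial set: {((not ((E and (not D or F)) or C) or C) and B)}.
((not ((E and (not D or F)) or C) or C) and B): α-rule — add (not ((E and (not D or F)) or C) or C), B.
(not ((E and (not D or F)) or C) or C): β-rule — branch into not ((E and (not D or F)) or C)  //  C.
  branch 1 (add not ((E and (not D or F)) or C)):
    not ((E and (not D or F)) or C): α-rule — add not (E and (not D or F)), not C.
    not (E and (not D or F)): β-rule — branch into not E  //  not (not D or F).
      branch 1.1 (add not E):
        ○ open, literals {B=true, C=false, E=false}.
      branch 1.2 (add not (not D or F)):
        not (not D or F): α-rule — add not not D, not F.
        ○ open, literals {B=true, C=false, D=true, F=false}.
  branch 2 (add C):
    ○ open, literals {B=true, C=true}.
0 branches closed, 3 open.
Each open branch fixes some atoms; the unmentioned ones are free. Counting distinct full assignments: branch {B=true, C=false, E=false} (D, A, F) contributes 8 new; branch {B=true, C=false, D=true, F=false} (E, A) contributes 2 new; branch {B=true, C=true} (E, D, A, F) contributes 16 new. Total: 26.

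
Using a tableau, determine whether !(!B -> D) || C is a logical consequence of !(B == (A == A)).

No

Initial set: {!(B == (A == A)); !(!(!B -> D) || C)}.
!(!(!B -> D) || C): α-rule — add !!(!B -> D), !C.
!(B == (A == A)): β-rule — branch into B, !(A == A)  //  !B, (A == A).
  branch 1 (add B, !(A == A)):
    !!(!B -> D): β-rule — branch into !!B  //  D.
      branch 1.1 (add !!B):
        !(A == A): β-rule — branch into A, !A  //  !A, A.
          branch 1.1.1 (add A, !A):
            × closes — contains both A and !A.
          branch 1.1.2 (add !A, A):
            × closes — contains both A and !A.
      branch 1.2 (add D):
        !(A == A): β-rule — branch into A, !A  //  !A, A.
          branch 1.2.1 (add A, !A):
            × closes — contains both A and !A.
          branch 1.2.2 (add !A, A):
            × closes — contains both A and !A.
  branch 2 (add !B, (A == A)):
    !!(!B -> D): β-rule — branch into !!B  //  D.
      branch 2.1 (add !!B):
        × closes — contains both B and !B.
      branch 2.2 (add D):
        (A == A): β-rule — branch into A, A  //  !A, !A.
          branch 2.2.1 (add A, A):
            ○ open, literals {A=T, B=F, C=F, D=T}.
          branch 2.2.2 (add !A, !A):
            ○ open, literals {A=F, B=F, C=F, D=T}.
5 branches closed, 2 open.
An open branch gives a countermodel: A=T, B=F, C=F, D=T (unmentioned atoms arbitrary); the premises hold there but the conclusion fails.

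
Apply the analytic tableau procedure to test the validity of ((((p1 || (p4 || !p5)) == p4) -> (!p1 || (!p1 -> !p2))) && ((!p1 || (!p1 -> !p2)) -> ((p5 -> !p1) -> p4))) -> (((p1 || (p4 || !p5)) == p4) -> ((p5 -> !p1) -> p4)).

Assume the negation and expand:
Initial set: {!(((((p1 || (p4 || !p5)) == p4) -> (!p1 || (!p1 -> !p2))) && ((!p1 || (!p1 -> !p2)) -> ((p5 -> !p1) -> p4))) -> (((p1 || (p4 || !p5)) == p4) -> ((p5 -> !p1) -> p4)))}.
!(((((p1 || (p4 || !p5)) == p4) -> (!p1 || (!p1 -> !p2))) && ((!p1 || (!p1 -> !p2)) -> ((p5 -> !p1) -> p4))) -> (((p1 || (p4 || !p5)) == p4) -> ((p5 -> !p1) -> p4))): α-rule — add ((((p1 || (p4 || !p5)) == p4) -> (!p1 || (!p1 -> !p2))) && ((!p1 || (!p1 -> !p2)) -> ((p5 -> !p1) -> p4))), !(((p1 || (p4 || !p5)) == p4) -> ((p5 -> !p1) -> p4)).
((((p1 || (p4 || !p5)) == p4) -> (!p1 || (!p1 -> !p2))) && ((!p1 || (!p1 -> !p2)) -> ((p5 -> !p1) -> p4))): α-rule — add (((p1 || (p4 || !p5)) == p4) -> (!p1 || (!p1 -> !p2))), ((!p1 || (!p1 -> !p2)) -> ((p5 -> !p1) -> p4)).
!(((p1 || (p4 || !p5)) == p4) -> ((p5 -> !p1) -> p4)): α-rule — add ((p1 || (p4 || !p5)) == p4), !((p5 -> !p1) -> p4).
!((p5 -> !p1) -> p4): α-rule — add (p5 -> !p1), !p4.
(((p1 || (p4 || !p5)) == p4) -> (!p1 || (!p1 -> !p2))): β-rule — branch into !((p1 || (p4 || !p5)) == p4)  //  (!p1 || (!p1 -> !p2)).
  branch 1 (add !((p1 || (p4 || !p5)) == p4)):
    ((!p1 || (!p1 -> !p2)) -> ((p5 -> !p1) -> p4)): β-rule — branch into !(!p1 || (!p1 -> !p2))  //  ((p5 -> !p1) -> p4).
      branch 1.1 (add !(!p1 || (!p1 -> !p2))):
        !(!p1 || (!p1 -> !p2)): α-rule — add !!p1, !(!p1 -> !p2).
        !(!p1 -> !p2): α-rule — add !p1, !!p2.
        × closes — contains both p1 and !p1.
      branch 1.2 (add ((p5 -> !p1) -> p4)):
        ((p1 || (p4 || !p5)) == p4): β-rule — branch into (p1 || (p4 || !p5)), p4  //  !(p1 || (p4 || !p5)), !p4.
          branch 1.2.1 (add (p1 || (p4 || !p5)), p4):
            × closes — contains both p4 and !p4.
          branch 1.2.2 (add !(p1 || (p4 || !p5)), !p4):
            !(p1 || (p4 || !p5)): α-rule — add !p1, !(p4 || !p5).
            !(p4 || !p5): α-rule — add !p4, !!p5.
            (p5 -> !p1): β-rule — branch into !p5  //  !p1.
              branch 1.2.2.1 (add !p5):
                × closes — contains both p5 and !p5.
              branch 1.2.2.2 (add !p1):
                !((p1 || (p4 || !p5)) == p4): β-rule — branch into (p1 || (p4 || !p5)), !p4  //  !(p1 || (p4 || !p5)), p4.
                  branch 1.2.2.2.1 (add (p1 || (p4 || !p5)), !p4):
                    ((p5 -> !p1) -> p4): β-rule — branch into !(p5 -> !p1)  //  p4.
                      branch 1.2.2.2.1.1 (add !(p5 -> !p1)):
                        !(p5 -> !p1): α-rule — add p5, !!p1.
                        × closes — contains both p1 and !p1.
                      branch 1.2.2.2.1.2 (add p4):
                        × closes — contains both p4 and !p4.
                  branch 1.2.2.2.2 (add !(p1 || (p4 || !p5)), p4):
                    × closes — contains both p4 and !p4.
  branch 2 (add (!p1 || (!p1 -> !p2))):
    ((!p1 || (!p1 -> !p2)) -> ((p5 -> !p1) -> p4)): β-rule — branch into !(!p1 || (!p1 -> !p2))  //  ((p5 -> !p1) -> p4).
      branch 2.1 (add !(!p1 || (!p1 -> !p2))):
        !(!p1 || (!p1 -> !p2)): α-rule — add !!p1, !(!p1 -> !p2).
        !(!p1 -> !p2): α-rule — add !p1, !!p2.
        × closes — contains both p1 and !p1.
      branch 2.2 (add ((p5 -> !p1) -> p4)):
        ((p1 || (p4 || !p5)) == p4): β-rule — branch into (p1 || (p4 || !p5)), p4  //  !(p1 || (p4 || !p5)), !p4.
          branch 2.2.1 (add (p1 || (p4 || !p5)), p4):
            × closes — contains both p4 and !p4.
          branch 2.2.2 (add !(p1 || (p4 || !p5)), !p4):
            !(p1 || (p4 || !p5)): α-rule — add !p1, !(p4 || !p5).
            !(p4 || !p5): α-rule — add !p4, !!p5.
            (p5 -> !p1): β-rule — branch into !p5  //  !p1.
              branch 2.2.2.1 (add !p5):
                × closes — contains both p5 and !p5.
              branch 2.2.2.2 (add !p1):
                (!p1 || (!p1 -> !p2)): β-rule — branch into !p1  //  (!p1 -> !p2).
                  branch 2.2.2.2.1 (add !p1):
                    ((p5 -> !p1) -> p4): β-rule — branch into !(p5 -> !p1)  //  p4.
                      branch 2.2.2.2.1.1 (add !(p5 -> !p1)):
                        !(p5 -> !p1): α-rule — add p5, !!p1.
                        × closes — contains both p1 and !p1.
                      branch 2.2.2.2.1.2 (add p4):
                        × closes — contains both p4 and !p4.
                  branch 2.2.2.2.2 (add (!p1 -> !p2)):
                    ((p5 -> !p1) -> p4): β-rule — branch into !(p5 -> !p1)  //  p4.
                      branch 2.2.2.2.2.1 (add !(p5 -> !p1)):
                        !(p5 -> !p1): α-rule — add p5, !!p1.
                        × closes — contains both p1 and !p1.
                      branch 2.2.2.2.2.2 (add p4):
                        × closes — contains both p4 and !p4.
All 13 branches close.
Every branch closed, so the negation is unsatisfiable and the formula is valid.

Valid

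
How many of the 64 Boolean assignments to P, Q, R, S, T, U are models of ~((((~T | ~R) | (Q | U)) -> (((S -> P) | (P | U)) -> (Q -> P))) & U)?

Initial set: {~((((~T | ~R) | (Q | U)) -> (((S -> P) | (P | U)) -> (Q -> P))) & U)}.
~((((~T | ~R) | (Q | U)) -> (((S -> P) | (P | U)) -> (Q -> P))) & U): β-rule — branch into ~(((~T | ~R) | (Q | U)) -> (((S -> P) | (P | U)) -> (Q -> P)))  //  ~U.
  branch 1 (add ~(((~T | ~R) | (Q | U)) -> (((S -> P) | (P | U)) -> (Q -> P)))):
    ~(((~T | ~R) | (Q | U)) -> (((S -> P) | (P | U)) -> (Q -> P))): α-rule — add ((~T | ~R) | (Q | U)), ~(((S -> P) | (P | U)) -> (Q -> P)).
    ~(((S -> P) | (P | U)) -> (Q -> P)): α-rule — add ((S -> P) | (P | U)), ~(Q -> P).
    ~(Q -> P): α-rule — add Q, ~P.
    ((~T | ~R) | (Q | U)): β-rule — branch into (~T | ~R)  //  (Q | U).
      branch 1.1 (add (~T | ~R)):
        ((S -> P) | (P | U)): β-rule — branch into (S -> P)  //  (P | U).
          branch 1.1.1 (add (S -> P)):
            (~T | ~R): β-rule — branch into ~T  //  ~R.
              branch 1.1.1.1 (add ~T):
                (S -> P): β-rule — branch into ~S  //  P.
                  branch 1.1.1.1.1 (add ~S):
                    ○ open, literals {P=F, Q=T, S=F, T=F}.
                  branch 1.1.1.1.2 (add P):
                    × closes — contains both P and ~P.
              branch 1.1.1.2 (add ~R):
                (S -> P): β-rule — branch into ~S  //  P.
                  branch 1.1.1.2.1 (add ~S):
                    ○ open, literals {P=F, Q=T, R=F, S=F}.
                  branch 1.1.1.2.2 (add P):
                    × closes — contains both P and ~P.
          branch 1.1.2 (add (P | U)):
            (~T | ~R): β-rule — branch into ~T  //  ~R.
              branch 1.1.2.1 (add ~T):
                (P | U): β-rule — branch into P  //  U.
                  branch 1.1.2.1.1 (add P):
                    × closes — contains both P and ~P.
                  branch 1.1.2.1.2 (add U):
                    ○ open, literals {P=F, Q=T, T=F, U=T}.
              branch 1.1.2.2 (add ~R):
                (P | U): β-rule — branch into P  //  U.
                  branch 1.1.2.2.1 (add P):
                    × closes — contains both P and ~P.
                  branch 1.1.2.2.2 (add U):
                    ○ open, literals {P=F, Q=T, R=F, U=T}.
      branch 1.2 (add (Q | U)):
        ((S -> P) | (P | U)): β-rule — branch into (S -> P)  //  (P | U).
          branch 1.2.1 (add (S -> P)):
            (Q | U): β-rule — branch into Q  //  U.
              branch 1.2.1.1 (add Q):
                (S -> P): β-rule — branch into ~S  //  P.
                  branch 1.2.1.1.1 (add ~S):
                    ○ open, literals {P=F, Q=T, S=F}.
                  branch 1.2.1.1.2 (add P):
                    × closes — contains both P and ~P.
              branch 1.2.1.2 (add U):
                (S -> P): β-rule — branch into ~S  //  P.
                  branch 1.2.1.2.1 (add ~S):
                    ○ open, literals {P=F, Q=T, S=F, U=T}.
                  branch 1.2.1.2.2 (add P):
                    × closes — contains both P and ~P.
          branch 1.2.2 (add (P | U)):
            (Q | U): β-rule — branch into Q  //  U.
              branch 1.2.2.1 (add Q):
                (P | U): β-rule — branch into P  //  U.
                  branch 1.2.2.1.1 (add P):
                    × closes — contains both P and ~P.
                  branch 1.2.2.1.2 (add U):
                    ○ open, literals {P=F, Q=T, U=T}.
              branch 1.2.2.2 (add U):
                (P | U): β-rule — branch into P  //  U.
                  branch 1.2.2.2.1 (add P):
                    × closes — contains both P and ~P.
                  branch 1.2.2.2.2 (add U):
                    ○ open, literals {P=F, Q=T, U=T}.
  branch 2 (add ~U):
    ○ open, literals {U=F}.
8 branches closed, 9 open.
Each open branch fixes some atoms; the unmentioned ones are free. Counting distinct full assignments: branch {P=F, Q=T, S=F, T=F} (R, U) contributes 4 new; branch {P=F, Q=T, R=F, S=F} (T, U) contributes 2 new; branch {P=F, Q=T, T=F, U=T} (R, S) contributes 2 new; branch {P=F, Q=T, R=F, U=T} (S, T) contributes 1 new; branch {P=F, Q=T, S=F} (R, T, U) contributes 2 new; branch {P=F, Q=T, S=F, U=T} (R, T) contributes 0 new; branch {P=F, Q=T, U=T} (R, S, T) contributes 1 new; branch {P=F, Q=T, U=T} (R, S, T) contributes 0 new; branch {U=F} (P, Q, R, S, T) contributes 28 new. Total: 40.

40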